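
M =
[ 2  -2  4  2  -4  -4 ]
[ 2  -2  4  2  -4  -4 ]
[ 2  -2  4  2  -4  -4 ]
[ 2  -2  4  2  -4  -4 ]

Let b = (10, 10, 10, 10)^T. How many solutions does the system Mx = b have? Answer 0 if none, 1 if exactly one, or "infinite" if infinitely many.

Row reduce the augmented matrix [M | b].
R2 ← R2 − R1: [0, 0, 0, 0, 0, 0, 0]
R3 ← R3 − R1: [0, 0, 0, 0, 0, 0, 0]
R4 ← R4 − R1: [0, 0, 0, 0, 0, 0, 0]
The echelon form has 1 nonzero rows, and every pivot lies in the first 6 columns, so rank(M) = rank([M|b]) = 1.
The system is consistent.
rank = 1 < 6 unknowns, so there are infinitely many solutions.

infinite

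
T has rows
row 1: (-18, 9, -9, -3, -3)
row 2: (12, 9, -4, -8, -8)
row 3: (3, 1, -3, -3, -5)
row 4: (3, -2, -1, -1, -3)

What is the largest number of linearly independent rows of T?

3

Row reduce to echelon form.
R2 ← R2 + (2/3)·R1: [0, 15, -10, -10, -10]
R3 ← R3 + (1/6)·R1: [0, 5/2, -9/2, -7/2, -11/2]
R4 ← R4 + (1/6)·R1: [0, -1/2, -5/2, -3/2, -7/2]
R3 ← R3 − (1/6)·R2: [0, 0, -17/6, -11/6, -23/6]
R4 ← R4 + (1/30)·R2: [0, 0, -17/6, -11/6, -23/6]
R4 ← R4 − R3: [0, 0, 0, 0, 0]
Echelon form has 3 nonzero rows, so rank(T) = 3.
The rank gives the maximum number of linearly independent rows: 3.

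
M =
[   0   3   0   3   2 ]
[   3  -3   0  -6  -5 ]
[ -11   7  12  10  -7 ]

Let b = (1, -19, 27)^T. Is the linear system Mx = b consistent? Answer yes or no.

yes

Row reduce the augmented matrix [M | b].
Swap R1 ↔ R2
R3 ← R3 + (11/3)·R1: [0, -4, 12, -12, -76/3, -128/3]
R3 ← R3 + (4/3)·R2: [0, 0, 12, -8, -68/3, -124/3]
The echelon form has 3 nonzero rows, and every pivot lies in the first 5 columns, so rank(M) = rank([M|b]) = 3.
The system is consistent.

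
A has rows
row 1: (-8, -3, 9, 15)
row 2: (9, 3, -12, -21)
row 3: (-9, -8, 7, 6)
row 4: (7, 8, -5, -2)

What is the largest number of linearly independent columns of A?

3

Row reduce to echelon form.
R2 ← R2 + (9/8)·R1: [0, -3/8, -15/8, -33/8]
R3 ← R3 − (9/8)·R1: [0, -37/8, -25/8, -87/8]
R4 ← R4 + (7/8)·R1: [0, 43/8, 23/8, 89/8]
R3 ← R3 − (37/3)·R2: [0, 0, 20, 40]
R4 ← R4 + (43/3)·R2: [0, 0, -24, -48]
R4 ← R4 + (6/5)·R3: [0, 0, 0, 0]
Echelon form has 3 nonzero rows, so rank(A) = 3.
The rank gives the maximum number of linearly independent columns: 3.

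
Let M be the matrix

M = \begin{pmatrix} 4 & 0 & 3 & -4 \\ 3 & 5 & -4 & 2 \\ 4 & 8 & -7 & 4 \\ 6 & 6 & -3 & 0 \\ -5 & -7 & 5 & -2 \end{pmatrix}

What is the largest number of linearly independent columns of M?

2

Row reduce to echelon form.
R2 ← R2 − (3/4)·R1: [0, 5, -25/4, 5]
R3 ← R3 − R1: [0, 8, -10, 8]
R4 ← R4 − (3/2)·R1: [0, 6, -15/2, 6]
R5 ← R5 + (5/4)·R1: [0, -7, 35/4, -7]
R3 ← R3 − (8/5)·R2: [0, 0, 0, 0]
R4 ← R4 − (6/5)·R2: [0, 0, 0, 0]
R5 ← R5 + (7/5)·R2: [0, 0, 0, 0]
Echelon form has 2 nonzero rows, so rank(M) = 2.
The rank gives the maximum number of linearly independent columns: 2.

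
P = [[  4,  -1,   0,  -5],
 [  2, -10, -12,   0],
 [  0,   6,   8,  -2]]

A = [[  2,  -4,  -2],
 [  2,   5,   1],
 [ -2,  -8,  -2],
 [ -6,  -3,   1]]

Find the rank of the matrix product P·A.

2

First compute PA:
[[ 36,  -6, -14],
 [  8,  38,  10],
 [  8, -28, -12]]
Now row reduce the product.
R2 ← R2 − (2/9)·R1: [0, 118/3, 118/9]
R3 ← R3 − (2/9)·R1: [0, -80/3, -80/9]
R3 ← R3 + (40/59)·R2: [0, 0, 0]
2 nonzero rows, so rank(PA) = 2.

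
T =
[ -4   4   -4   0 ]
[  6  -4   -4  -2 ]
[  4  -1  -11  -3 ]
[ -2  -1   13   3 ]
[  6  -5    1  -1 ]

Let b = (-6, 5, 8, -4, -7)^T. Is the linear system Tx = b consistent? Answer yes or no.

no

Row reduce the augmented matrix [T | b].
R2 ← R2 + (3/2)·R1: [0, 2, -10, -2, -4]
R3 ← R3 + R1: [0, 3, -15, -3, 2]
R4 ← R4 − (1/2)·R1: [0, -3, 15, 3, -1]
R5 ← R5 + (3/2)·R1: [0, 1, -5, -1, -16]
R3 ← R3 − (3/2)·R2: [0, 0, 0, 0, 8]
R4 ← R4 + (3/2)·R2: [0, 0, 0, 0, -7]
R5 ← R5 − (1/2)·R2: [0, 0, 0, 0, -14]
R4 ← R4 + (7/8)·R3: [0, 0, 0, 0, 0]
R5 ← R5 + (7/4)·R3: [0, 0, 0, 0, 0]
The echelon form has 3 nonzero rows; the last pivot sits in the augmented column, so rank(T) = 2 but rank([T|b]) = 3.
Since the ranks differ, the system is inconsistent.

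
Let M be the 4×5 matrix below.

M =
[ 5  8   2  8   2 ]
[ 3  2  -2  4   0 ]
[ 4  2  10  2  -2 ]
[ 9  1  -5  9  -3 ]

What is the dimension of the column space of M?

Row reduce to echelon form.
R2 ← R2 − (3/5)·R1: [0, -14/5, -16/5, -4/5, -6/5]
R3 ← R3 − (4/5)·R1: [0, -22/5, 42/5, -22/5, -18/5]
R4 ← R4 − (9/5)·R1: [0, -67/5, -43/5, -27/5, -33/5]
R3 ← R3 − (11/7)·R2: [0, 0, 94/7, -22/7, -12/7]
R4 ← R4 − (67/14)·R2: [0, 0, 47/7, -11/7, -6/7]
R4 ← R4 − (1/2)·R3: [0, 0, 0, 0, 0]
Echelon form has 3 nonzero rows, so rank(M) = 3.
The column space has dimension equal to the rank: 3.

3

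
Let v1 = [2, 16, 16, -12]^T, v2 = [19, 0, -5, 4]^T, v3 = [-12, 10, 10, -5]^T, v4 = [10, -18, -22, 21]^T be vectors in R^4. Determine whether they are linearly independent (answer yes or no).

Form the matrix with these vectors as rows and row reduce.
R2 ← R2 − (19/2)·R1: [0, -152, -157, 118]
R3 ← R3 + (6)·R1: [0, 106, 106, -77]
R4 ← R4 − (5)·R1: [0, -98, -102, 81]
R3 ← R3 + (53/76)·R2: [0, 0, -265/76, 201/38]
R4 ← R4 − (49/76)·R2: [0, 0, -59/76, 187/38]
R4 ← R4 − (59/265)·R3: [0, 0, 0, 992/265]
4 nonzero rows, so the 4 vectors span a space of dimension 4.
Since 4 = 4, the vectors are linearly independent.

yes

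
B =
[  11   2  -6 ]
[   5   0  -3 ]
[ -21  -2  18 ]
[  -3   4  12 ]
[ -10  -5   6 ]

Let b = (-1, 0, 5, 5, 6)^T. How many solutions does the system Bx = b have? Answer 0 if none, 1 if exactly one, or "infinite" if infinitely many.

0

Row reduce the augmented matrix [B | b].
R2 ← R2 − (5/11)·R1: [0, -10/11, -3/11, 5/11]
R3 ← R3 + (21/11)·R1: [0, 20/11, 72/11, 34/11]
R4 ← R4 + (3/11)·R1: [0, 50/11, 114/11, 52/11]
R5 ← R5 + (10/11)·R1: [0, -35/11, 6/11, 56/11]
R3 ← R3 + (2)·R2: [0, 0, 6, 4]
R4 ← R4 + (5)·R2: [0, 0, 9, 7]
R5 ← R5 − (7/2)·R2: [0, 0, 3/2, 7/2]
R4 ← R4 − (3/2)·R3: [0, 0, 0, 1]
R5 ← R5 − (1/4)·R3: [0, 0, 0, 5/2]
R5 ← R5 − (5/2)·R4: [0, 0, 0, 0]
The echelon form has 4 nonzero rows; the last pivot sits in the augmented column, so rank(B) = 3 but rank([B|b]) = 4.
Since the ranks differ, the system is inconsistent.
It has no solutions.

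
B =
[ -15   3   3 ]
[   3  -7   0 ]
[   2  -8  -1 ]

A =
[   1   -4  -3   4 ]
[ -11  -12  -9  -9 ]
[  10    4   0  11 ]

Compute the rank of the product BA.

3

First compute BA:
[[-18,  36,  18, -54],
 [ 80,  72,  54,  75],
 [ 80,  84,  66,  69]]
Now row reduce the product.
R2 ← R2 + (40/9)·R1: [0, 232, 134, -165]
R3 ← R3 + (40/9)·R1: [0, 244, 146, -171]
R3 ← R3 − (61/58)·R2: [0, 0, 147/29, 147/58]
3 nonzero rows, so rank(BA) = 3.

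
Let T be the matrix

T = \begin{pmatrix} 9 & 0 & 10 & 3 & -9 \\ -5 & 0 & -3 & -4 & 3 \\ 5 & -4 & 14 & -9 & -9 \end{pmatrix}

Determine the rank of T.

3

Row reduce to echelon form.
R2 ← R2 + (5/9)·R1: [0, 0, 23/9, -7/3, -2]
R3 ← R3 − (5/9)·R1: [0, -4, 76/9, -32/3, -4]
Swap R2 ↔ R3
Echelon form has 3 nonzero rows, so rank(T) = 3.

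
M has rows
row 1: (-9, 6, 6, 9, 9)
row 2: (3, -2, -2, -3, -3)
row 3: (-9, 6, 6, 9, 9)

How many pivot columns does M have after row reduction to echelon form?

1

Row reduce to echelon form.
R2 ← R2 + (1/3)·R1: [0, 0, 0, 0, 0]
R3 ← R3 − R1: [0, 0, 0, 0, 0]
Echelon form has 1 nonzero row, so rank(M) = 1.
Each nonzero row contributes one pivot column: 1 pivot columns.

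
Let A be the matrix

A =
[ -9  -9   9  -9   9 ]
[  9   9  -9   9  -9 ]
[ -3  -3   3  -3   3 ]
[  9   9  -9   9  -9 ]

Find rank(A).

Row reduce to echelon form.
R2 ← R2 + R1: [0, 0, 0, 0, 0]
R3 ← R3 − (1/3)·R1: [0, 0, 0, 0, 0]
R4 ← R4 + R1: [0, 0, 0, 0, 0]
Echelon form has 1 nonzero row, so rank(A) = 1.

1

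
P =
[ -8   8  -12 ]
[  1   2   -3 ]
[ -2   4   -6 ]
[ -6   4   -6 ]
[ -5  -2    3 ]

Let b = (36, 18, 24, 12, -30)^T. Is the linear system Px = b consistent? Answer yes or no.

Row reduce the augmented matrix [P | b].
R2 ← R2 + (1/8)·R1: [0, 3, -9/2, 45/2]
R3 ← R3 − (1/4)·R1: [0, 2, -3, 15]
R4 ← R4 − (3/4)·R1: [0, -2, 3, -15]
R5 ← R5 − (5/8)·R1: [0, -7, 21/2, -105/2]
R3 ← R3 − (2/3)·R2: [0, 0, 0, 0]
R4 ← R4 + (2/3)·R2: [0, 0, 0, 0]
R5 ← R5 + (7/3)·R2: [0, 0, 0, 0]
The echelon form has 2 nonzero rows, and every pivot lies in the first 3 columns, so rank(P) = rank([P|b]) = 2.
The system is consistent.

yes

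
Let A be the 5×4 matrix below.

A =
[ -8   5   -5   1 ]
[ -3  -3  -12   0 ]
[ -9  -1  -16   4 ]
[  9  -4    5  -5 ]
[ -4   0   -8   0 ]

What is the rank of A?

3

Row reduce to echelon form.
R2 ← R2 − (3/8)·R1: [0, -39/8, -81/8, -3/8]
R3 ← R3 − (9/8)·R1: [0, -53/8, -83/8, 23/8]
R4 ← R4 + (9/8)·R1: [0, 13/8, -5/8, -31/8]
R5 ← R5 − (1/2)·R1: [0, -5/2, -11/2, -1/2]
R3 ← R3 − (53/39)·R2: [0, 0, 44/13, 44/13]
R4 ← R4 + (1/3)·R2: [0, 0, -4, -4]
R5 ← R5 − (20/39)·R2: [0, 0, -4/13, -4/13]
R4 ← R4 + (13/11)·R3: [0, 0, 0, 0]
R5 ← R5 + (1/11)·R3: [0, 0, 0, 0]
Echelon form has 3 nonzero rows, so rank(A) = 3.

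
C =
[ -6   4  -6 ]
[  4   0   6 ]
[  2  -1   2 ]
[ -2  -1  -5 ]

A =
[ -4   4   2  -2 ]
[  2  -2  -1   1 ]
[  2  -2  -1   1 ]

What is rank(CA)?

First compute CA:
[[ 20, -20, -10,  10],
 [ -4,   4,   2,  -2],
 [ -6,   6,   3,  -3],
 [ -4,   4,   2,  -2]]
Now row reduce the product.
R2 ← R2 + (1/5)·R1: [0, 0, 0, 0]
R3 ← R3 + (3/10)·R1: [0, 0, 0, 0]
R4 ← R4 + (1/5)·R1: [0, 0, 0, 0]
1 nonzero row, so rank(CA) = 1.

1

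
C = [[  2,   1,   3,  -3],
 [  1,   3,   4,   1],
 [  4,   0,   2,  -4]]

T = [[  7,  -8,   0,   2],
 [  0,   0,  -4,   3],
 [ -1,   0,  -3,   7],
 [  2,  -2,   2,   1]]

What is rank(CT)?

First compute CT:
[[  5, -10, -19,  25],
 [  5, -10, -22,  40],
 [ 18, -24, -14,  18]]
Now row reduce the product.
R2 ← R2 − R1: [0, 0, -3, 15]
R3 ← R3 − (18/5)·R1: [0, 12, 272/5, -72]
Swap R2 ↔ R3
3 nonzero rows, so rank(CT) = 3.

3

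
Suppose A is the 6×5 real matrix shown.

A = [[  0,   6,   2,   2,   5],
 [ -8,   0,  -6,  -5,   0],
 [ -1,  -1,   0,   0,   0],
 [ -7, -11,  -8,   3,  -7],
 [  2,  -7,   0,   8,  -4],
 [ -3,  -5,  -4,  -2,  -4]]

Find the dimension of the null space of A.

1

Row reduce to echelon form.
Swap R1 ↔ R2
R3 ← R3 − (1/8)·R1: [0, -1, 3/4, 5/8, 0]
R4 ← R4 − (7/8)·R1: [0, -11, -11/4, 59/8, -7]
R5 ← R5 + (1/4)·R1: [0, -7, -3/2, 27/4, -4]
R6 ← R6 − (3/8)·R1: [0, -5, -7/4, -1/8, -4]
R3 ← R3 + (1/6)·R2: [0, 0, 13/12, 23/24, 5/6]
R4 ← R4 + (11/6)·R2: [0, 0, 11/12, 265/24, 13/6]
R5 ← R5 + (7/6)·R2: [0, 0, 5/6, 109/12, 11/6]
R6 ← R6 + (5/6)·R2: [0, 0, -1/12, 37/24, 1/6]
R4 ← R4 − (11/13)·R3: [0, 0, 0, 133/13, 19/13]
R5 ← R5 − (10/13)·R3: [0, 0, 0, 217/26, 31/26]
R6 ← R6 + (1/13)·R3: [0, 0, 0, 21/13, 3/13]
R5 ← R5 − (31/38)·R4: [0, 0, 0, 0, 0]
R6 ← R6 − (3/19)·R4: [0, 0, 0, 0, 0]
4 nonzero rows, so rank(A) = 4.
A has 5 columns; by rank–nullity, nullity = 5 − 4 = 1.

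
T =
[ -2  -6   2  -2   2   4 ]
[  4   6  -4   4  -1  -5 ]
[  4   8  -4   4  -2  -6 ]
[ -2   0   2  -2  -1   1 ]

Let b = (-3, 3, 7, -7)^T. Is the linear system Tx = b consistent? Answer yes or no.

no

Row reduce the augmented matrix [T | b].
R2 ← R2 + (2)·R1: [0, -6, 0, 0, 3, 3, -3]
R3 ← R3 + (2)·R1: [0, -4, 0, 0, 2, 2, 1]
R4 ← R4 − R1: [0, 6, 0, 0, -3, -3, -4]
R3 ← R3 − (2/3)·R2: [0, 0, 0, 0, 0, 0, 3]
R4 ← R4 + R2: [0, 0, 0, 0, 0, 0, -7]
R4 ← R4 + (7/3)·R3: [0, 0, 0, 0, 0, 0, 0]
The echelon form has 3 nonzero rows; the last pivot sits in the augmented column, so rank(T) = 2 but rank([T|b]) = 3.
Since the ranks differ, the system is inconsistent.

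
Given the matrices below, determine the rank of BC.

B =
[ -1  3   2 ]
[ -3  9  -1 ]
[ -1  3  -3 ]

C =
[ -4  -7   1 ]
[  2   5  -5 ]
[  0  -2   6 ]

2

First compute BC:
[[ 10,  18,  -4],
 [ 30,  68, -54],
 [ 10,  28, -34]]
Now row reduce the product.
R2 ← R2 − (3)·R1: [0, 14, -42]
R3 ← R3 − R1: [0, 10, -30]
R3 ← R3 − (5/7)·R2: [0, 0, 0]
2 nonzero rows, so rank(BC) = 2.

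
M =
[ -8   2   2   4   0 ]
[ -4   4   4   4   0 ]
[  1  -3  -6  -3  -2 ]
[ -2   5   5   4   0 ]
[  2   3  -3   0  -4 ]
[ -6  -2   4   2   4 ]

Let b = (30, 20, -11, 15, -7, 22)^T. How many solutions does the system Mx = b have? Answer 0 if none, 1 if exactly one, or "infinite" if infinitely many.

Row reduce the augmented matrix [M | b].
R2 ← R2 − (1/2)·R1: [0, 3, 3, 2, 0, 5]
R3 ← R3 + (1/8)·R1: [0, -11/4, -23/4, -5/2, -2, -29/4]
R4 ← R4 − (1/4)·R1: [0, 9/2, 9/2, 3, 0, 15/2]
R5 ← R5 + (1/4)·R1: [0, 7/2, -5/2, 1, -4, 1/2]
R6 ← R6 − (3/4)·R1: [0, -7/2, 5/2, -1, 4, -1/2]
R3 ← R3 + (11/12)·R2: [0, 0, -3, -2/3, -2, -8/3]
R4 ← R4 − (3/2)·R2: [0, 0, 0, 0, 0, 0]
R5 ← R5 − (7/6)·R2: [0, 0, -6, -4/3, -4, -16/3]
R6 ← R6 + (7/6)·R2: [0, 0, 6, 4/3, 4, 16/3]
R5 ← R5 − (2)·R3: [0, 0, 0, 0, 0, 0]
R6 ← R6 + (2)·R3: [0, 0, 0, 0, 0, 0]
The echelon form has 3 nonzero rows, and every pivot lies in the first 5 columns, so rank(M) = rank([M|b]) = 3.
The system is consistent.
rank = 3 < 5 unknowns, so there are infinitely many solutions.

infinite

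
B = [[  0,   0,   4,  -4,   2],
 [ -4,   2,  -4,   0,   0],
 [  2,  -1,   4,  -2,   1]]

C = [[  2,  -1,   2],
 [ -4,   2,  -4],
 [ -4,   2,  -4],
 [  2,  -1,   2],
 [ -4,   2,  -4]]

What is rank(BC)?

1

First compute BC:
[[-32,  16, -32],
 [  0,   0,   0],
 [-16,   8, -16]]
Now row reduce the product.
R3 ← R3 − (1/2)·R1: [0, 0, 0]
1 nonzero row, so rank(BC) = 1.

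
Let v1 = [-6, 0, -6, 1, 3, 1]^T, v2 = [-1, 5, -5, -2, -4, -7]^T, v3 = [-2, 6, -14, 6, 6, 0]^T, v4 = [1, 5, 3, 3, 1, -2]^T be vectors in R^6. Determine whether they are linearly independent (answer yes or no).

Form the matrix with these vectors as rows and row reduce.
R2 ← R2 − (1/6)·R1: [0, 5, -4, -13/6, -9/2, -43/6]
R3 ← R3 − (1/3)·R1: [0, 6, -12, 17/3, 5, -1/3]
R4 ← R4 + (1/6)·R1: [0, 5, 2, 19/6, 3/2, -11/6]
R3 ← R3 − (6/5)·R2: [0, 0, -36/5, 124/15, 52/5, 124/15]
R4 ← R4 − R2: [0, 0, 6, 16/3, 6, 16/3]
R4 ← R4 + (5/6)·R3: [0, 0, 0, 110/9, 44/3, 110/9]
4 nonzero rows, so the 4 vectors span a space of dimension 4.
Since 4 = 4, the vectors are linearly independent.

yes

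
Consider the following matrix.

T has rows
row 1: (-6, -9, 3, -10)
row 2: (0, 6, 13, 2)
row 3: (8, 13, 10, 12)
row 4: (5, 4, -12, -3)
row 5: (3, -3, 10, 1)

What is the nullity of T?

0

Row reduce to echelon form.
R3 ← R3 + (4/3)·R1: [0, 1, 14, -4/3]
R4 ← R4 + (5/6)·R1: [0, -7/2, -19/2, -34/3]
R5 ← R5 + (1/2)·R1: [0, -15/2, 23/2, -4]
R3 ← R3 − (1/6)·R2: [0, 0, 71/6, -5/3]
R4 ← R4 + (7/12)·R2: [0, 0, -23/12, -61/6]
R5 ← R5 + (5/4)·R2: [0, 0, 111/4, -3/2]
R4 ← R4 + (23/142)·R3: [0, 0, 0, -741/71]
R5 ← R5 − (333/142)·R3: [0, 0, 0, 171/71]
R5 ← R5 + (3/13)·R4: [0, 0, 0, 0]
4 nonzero rows, so rank(T) = 4.
T has 4 columns; by rank–nullity, nullity = 4 − 4 = 0.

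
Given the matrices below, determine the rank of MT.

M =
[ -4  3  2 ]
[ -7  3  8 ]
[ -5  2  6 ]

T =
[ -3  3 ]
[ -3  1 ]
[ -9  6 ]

2

First compute MT:
[[-15,   3],
 [-60,  30],
 [-45,  23]]
Now row reduce the product.
R2 ← R2 − (4)·R1: [0, 18]
R3 ← R3 − (3)·R1: [0, 14]
R3 ← R3 − (7/9)·R2: [0, 0]
2 nonzero rows, so rank(MT) = 2.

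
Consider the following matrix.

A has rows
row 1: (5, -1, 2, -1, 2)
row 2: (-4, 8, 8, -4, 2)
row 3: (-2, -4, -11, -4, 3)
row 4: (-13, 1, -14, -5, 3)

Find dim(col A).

Row reduce to echelon form.
R2 ← R2 + (4/5)·R1: [0, 36/5, 48/5, -24/5, 18/5]
R3 ← R3 + (2/5)·R1: [0, -22/5, -51/5, -22/5, 19/5]
R4 ← R4 + (13/5)·R1: [0, -8/5, -44/5, -38/5, 41/5]
R3 ← R3 + (11/18)·R2: [0, 0, -13/3, -22/3, 6]
R4 ← R4 + (2/9)·R2: [0, 0, -20/3, -26/3, 9]
R4 ← R4 − (20/13)·R3: [0, 0, 0, 34/13, -3/13]
Echelon form has 4 nonzero rows, so rank(A) = 4.
The column space has dimension equal to the rank: 4.

4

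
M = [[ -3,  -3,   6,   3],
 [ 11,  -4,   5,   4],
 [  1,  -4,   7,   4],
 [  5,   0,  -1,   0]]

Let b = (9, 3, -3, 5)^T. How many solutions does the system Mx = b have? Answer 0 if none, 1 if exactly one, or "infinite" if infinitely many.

Row reduce the augmented matrix [M | b].
R2 ← R2 + (11/3)·R1: [0, -15, 27, 15, 36]
R3 ← R3 + (1/3)·R1: [0, -5, 9, 5, 0]
R4 ← R4 + (5/3)·R1: [0, -5, 9, 5, 20]
R3 ← R3 − (1/3)·R2: [0, 0, 0, 0, -12]
R4 ← R4 − (1/3)·R2: [0, 0, 0, 0, 8]
R4 ← R4 + (2/3)·R3: [0, 0, 0, 0, 0]
The echelon form has 3 nonzero rows; the last pivot sits in the augmented column, so rank(M) = 2 but rank([M|b]) = 3.
Since the ranks differ, the system is inconsistent.
It has no solutions.

0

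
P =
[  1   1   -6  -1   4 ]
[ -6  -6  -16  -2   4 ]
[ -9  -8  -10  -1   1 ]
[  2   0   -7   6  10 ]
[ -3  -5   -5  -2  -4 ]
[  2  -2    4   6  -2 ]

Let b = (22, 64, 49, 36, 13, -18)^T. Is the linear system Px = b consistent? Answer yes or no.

yes

Row reduce the augmented matrix [P | b].
R2 ← R2 + (6)·R1: [0, 0, -52, -8, 28, 196]
R3 ← R3 + (9)·R1: [0, 1, -64, -10, 37, 247]
R4 ← R4 − (2)·R1: [0, -2, 5, 8, 2, -8]
R5 ← R5 + (3)·R1: [0, -2, -23, -5, 8, 79]
R6 ← R6 − (2)·R1: [0, -4, 16, 8, -10, -62]
Swap R2 ↔ R3
R4 ← R4 + (2)·R2: [0, 0, -123, -12, 76, 486]
R5 ← R5 + (2)·R2: [0, 0, -151, -25, 82, 573]
R6 ← R6 + (4)·R2: [0, 0, -240, -32, 138, 926]
R4 ← R4 − (123/52)·R3: [0, 0, 0, 90/13, 127/13, 291/13]
R5 ← R5 − (151/52)·R3: [0, 0, 0, -23/13, 9/13, 50/13]
R6 ← R6 − (60/13)·R3: [0, 0, 0, 64/13, 114/13, 278/13]
R5 ← R5 + (23/90)·R4: [0, 0, 0, 0, 287/90, 287/30]
R6 ← R6 − (32/45)·R4: [0, 0, 0, 0, 82/45, 82/15]
R6 ← R6 − (4/7)·R5: [0, 0, 0, 0, 0, 0]
The echelon form has 5 nonzero rows, and every pivot lies in the first 5 columns, so rank(P) = rank([P|b]) = 5.
The system is consistent.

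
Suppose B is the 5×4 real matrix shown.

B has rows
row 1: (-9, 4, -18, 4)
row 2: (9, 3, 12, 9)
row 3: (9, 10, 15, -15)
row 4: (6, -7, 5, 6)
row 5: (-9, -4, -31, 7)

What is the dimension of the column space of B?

Row reduce to echelon form.
R2 ← R2 + R1: [0, 7, -6, 13]
R3 ← R3 + R1: [0, 14, -3, -11]
R4 ← R4 + (2/3)·R1: [0, -13/3, -7, 26/3]
R5 ← R5 − R1: [0, -8, -13, 3]
R3 ← R3 − (2)·R2: [0, 0, 9, -37]
R4 ← R4 + (13/21)·R2: [0, 0, -75/7, 117/7]
R5 ← R5 + (8/7)·R2: [0, 0, -139/7, 125/7]
R4 ← R4 + (25/21)·R3: [0, 0, 0, -82/3]
R5 ← R5 + (139/63)·R3: [0, 0, 0, -574/9]
R5 ← R5 − (7/3)·R4: [0, 0, 0, 0]
Echelon form has 4 nonzero rows, so rank(B) = 4.
The column space has dimension equal to the rank: 4.

4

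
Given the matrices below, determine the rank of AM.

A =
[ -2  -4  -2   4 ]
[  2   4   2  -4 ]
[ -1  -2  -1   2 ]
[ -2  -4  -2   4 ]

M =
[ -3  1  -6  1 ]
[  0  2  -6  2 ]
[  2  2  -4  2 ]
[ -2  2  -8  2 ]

1

First compute AM:
[[ -6,  -6,  12,  -6],
 [  6,   6, -12,   6],
 [ -3,  -3,   6,  -3],
 [ -6,  -6,  12,  -6]]
Now row reduce the product.
R2 ← R2 + R1: [0, 0, 0, 0]
R3 ← R3 − (1/2)·R1: [0, 0, 0, 0]
R4 ← R4 − R1: [0, 0, 0, 0]
1 nonzero row, so rank(AM) = 1.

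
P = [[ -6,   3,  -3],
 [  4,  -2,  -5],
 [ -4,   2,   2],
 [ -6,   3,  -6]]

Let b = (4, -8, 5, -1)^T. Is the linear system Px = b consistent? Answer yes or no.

Row reduce the augmented matrix [P | b].
R2 ← R2 + (2/3)·R1: [0, 0, -7, -16/3]
R3 ← R3 − (2/3)·R1: [0, 0, 4, 7/3]
R4 ← R4 − R1: [0, 0, -3, -5]
R3 ← R3 + (4/7)·R2: [0, 0, 0, -5/7]
R4 ← R4 − (3/7)·R2: [0, 0, 0, -19/7]
R4 ← R4 − (19/5)·R3: [0, 0, 0, 0]
The echelon form has 3 nonzero rows; the last pivot sits in the augmented column, so rank(P) = 2 but rank([P|b]) = 3.
Since the ranks differ, the system is inconsistent.

no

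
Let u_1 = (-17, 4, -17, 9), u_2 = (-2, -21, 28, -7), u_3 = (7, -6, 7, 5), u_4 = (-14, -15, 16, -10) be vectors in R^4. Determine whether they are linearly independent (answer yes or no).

yes

Form the matrix with these vectors as rows and row reduce.
R2 ← R2 − (2/17)·R1: [0, -365/17, 30, -137/17]
R3 ← R3 + (7/17)·R1: [0, -74/17, 0, 148/17]
R4 ← R4 − (14/17)·R1: [0, -311/17, 30, -296/17]
R3 ← R3 − (74/365)·R2: [0, 0, -444/73, 3774/365]
R4 ← R4 − (311/365)·R2: [0, 0, 324/73, -3849/365]
R4 ← R4 + (27/37)·R3: [0, 0, 0, -3]
4 nonzero rows, so the 4 vectors span a space of dimension 4.
Since 4 = 4, the vectors are linearly independent.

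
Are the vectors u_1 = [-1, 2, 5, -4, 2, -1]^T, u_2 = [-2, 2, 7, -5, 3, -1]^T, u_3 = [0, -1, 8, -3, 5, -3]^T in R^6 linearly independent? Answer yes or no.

Form the matrix with these vectors as rows and row reduce.
R2 ← R2 − (2)·R1: [0, -2, -3, 3, -1, 1]
R3 ← R3 − (1/2)·R2: [0, 0, 19/2, -9/2, 11/2, -7/2]
3 nonzero rows, so the 3 vectors span a space of dimension 3.
Since 3 = 3, the vectors are linearly independent.

yes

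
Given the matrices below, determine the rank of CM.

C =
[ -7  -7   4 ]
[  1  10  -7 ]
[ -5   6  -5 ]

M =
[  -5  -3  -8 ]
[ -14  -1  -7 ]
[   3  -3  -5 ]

First compute CM:
[[145,  16,  85],
 [-166,   8, -43],
 [-74,  24,  23]]
Now row reduce the product.
R2 ← R2 + (166/145)·R1: [0, 3816/145, 1575/29]
R3 ← R3 + (74/145)·R1: [0, 4664/145, 1925/29]
R3 ← R3 − (11/9)·R2: [0, 0, 0]
2 nonzero rows, so rank(CM) = 2.

2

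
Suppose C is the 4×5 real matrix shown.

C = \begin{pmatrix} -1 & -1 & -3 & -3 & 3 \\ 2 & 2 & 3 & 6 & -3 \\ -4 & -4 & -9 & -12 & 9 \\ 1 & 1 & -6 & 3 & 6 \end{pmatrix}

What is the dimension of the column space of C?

2

Row reduce to echelon form.
R2 ← R2 + (2)·R1: [0, 0, -3, 0, 3]
R3 ← R3 − (4)·R1: [0, 0, 3, 0, -3]
R4 ← R4 + R1: [0, 0, -9, 0, 9]
R3 ← R3 + R2: [0, 0, 0, 0, 0]
R4 ← R4 − (3)·R2: [0, 0, 0, 0, 0]
Echelon form has 2 nonzero rows, so rank(C) = 2.
The column space has dimension equal to the rank: 2.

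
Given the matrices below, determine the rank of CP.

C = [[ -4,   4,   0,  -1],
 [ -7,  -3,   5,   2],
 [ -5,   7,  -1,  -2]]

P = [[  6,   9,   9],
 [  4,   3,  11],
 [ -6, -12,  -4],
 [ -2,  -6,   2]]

2

First compute CP:
[[ -6, -18,   6],
 [-88, -144, -112],
 [  8,   0,  32]]
Now row reduce the product.
R2 ← R2 − (44/3)·R1: [0, 120, -200]
R3 ← R3 + (4/3)·R1: [0, -24, 40]
R3 ← R3 + (1/5)·R2: [0, 0, 0]
2 nonzero rows, so rank(CP) = 2.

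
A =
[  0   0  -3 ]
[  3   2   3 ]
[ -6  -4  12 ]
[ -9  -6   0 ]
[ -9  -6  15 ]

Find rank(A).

2

Row reduce to echelon form.
Swap R1 ↔ R2
R3 ← R3 + (2)·R1: [0, 0, 18]
R4 ← R4 + (3)·R1: [0, 0, 9]
R5 ← R5 + (3)·R1: [0, 0, 24]
R3 ← R3 + (6)·R2: [0, 0, 0]
R4 ← R4 + (3)·R2: [0, 0, 0]
R5 ← R5 + (8)·R2: [0, 0, 0]
Echelon form has 2 nonzero rows, so rank(A) = 2.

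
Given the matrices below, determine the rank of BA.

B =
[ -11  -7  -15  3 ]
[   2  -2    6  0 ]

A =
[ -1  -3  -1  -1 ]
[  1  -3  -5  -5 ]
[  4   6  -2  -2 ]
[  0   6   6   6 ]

First compute BA:
[[-56, -18,  94,  94],
 [ 20,  36,  -4,  -4]]
Now row reduce the product.
R2 ← R2 + (5/14)·R1: [0, 207/7, 207/7, 207/7]
2 nonzero rows, so rank(BA) = 2.

2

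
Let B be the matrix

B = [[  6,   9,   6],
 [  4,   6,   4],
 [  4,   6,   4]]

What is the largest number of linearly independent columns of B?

1

Row reduce to echelon form.
R2 ← R2 − (2/3)·R1: [0, 0, 0]
R3 ← R3 − (2/3)·R1: [0, 0, 0]
Echelon form has 1 nonzero row, so rank(B) = 1.
The rank gives the maximum number of linearly independent columns: 1.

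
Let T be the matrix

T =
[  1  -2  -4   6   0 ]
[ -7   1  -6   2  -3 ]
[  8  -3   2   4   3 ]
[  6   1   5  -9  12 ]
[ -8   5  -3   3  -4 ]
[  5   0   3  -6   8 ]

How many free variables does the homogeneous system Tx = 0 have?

0

Row reduce to echelon form.
R2 ← R2 + (7)·R1: [0, -13, -34, 44, -3]
R3 ← R3 − (8)·R1: [0, 13, 34, -44, 3]
R4 ← R4 − (6)·R1: [0, 13, 29, -45, 12]
R5 ← R5 + (8)·R1: [0, -11, -35, 51, -4]
R6 ← R6 − (5)·R1: [0, 10, 23, -36, 8]
R3 ← R3 + R2: [0, 0, 0, 0, 0]
R4 ← R4 + R2: [0, 0, -5, -1, 9]
R5 ← R5 − (11/13)·R2: [0, 0, -81/13, 179/13, -19/13]
R6 ← R6 + (10/13)·R2: [0, 0, -41/13, -28/13, 74/13]
Swap R3 ↔ R4
R5 ← R5 − (81/65)·R3: [0, 0, 0, 976/65, -824/65]
R6 ← R6 − (41/65)·R3: [0, 0, 0, -99/65, 1/65]
Swap R4 ↔ R5
R6 ← R6 + (99/976)·R4: [0, 0, 0, 0, -155/122]
Swap R5 ↔ R6
5 nonzero rows, so rank(T) = 5.
T has 5 columns; by rank–nullity, nullity = 5 − 5 = 0.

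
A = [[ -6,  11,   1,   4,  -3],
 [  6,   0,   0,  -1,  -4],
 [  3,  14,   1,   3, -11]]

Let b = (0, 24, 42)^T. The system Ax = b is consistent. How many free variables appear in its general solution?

Row reduce the augmented matrix [A | b].
R2 ← R2 + R1: [0, 11, 1, 3, -7, 24]
R3 ← R3 + (1/2)·R1: [0, 39/2, 3/2, 5, -25/2, 42]
R3 ← R3 − (39/22)·R2: [0, 0, -3/11, -7/22, -1/11, -6/11]
The echelon form has 3 nonzero rows, and every pivot lies in the first 5 columns, so rank(A) = rank([A|b]) = 3.
The system is consistent.
Free variables = (unknowns) − (rank) = 5 − 3 = 2.

2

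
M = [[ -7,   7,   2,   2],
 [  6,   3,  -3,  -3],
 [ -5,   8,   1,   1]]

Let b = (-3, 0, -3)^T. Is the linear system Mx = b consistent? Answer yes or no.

yes

Row reduce the augmented matrix [M | b].
R2 ← R2 + (6/7)·R1: [0, 9, -9/7, -9/7, -18/7]
R3 ← R3 − (5/7)·R1: [0, 3, -3/7, -3/7, -6/7]
R3 ← R3 − (1/3)·R2: [0, 0, 0, 0, 0]
The echelon form has 2 nonzero rows, and every pivot lies in the first 4 columns, so rank(M) = rank([M|b]) = 2.
The system is consistent.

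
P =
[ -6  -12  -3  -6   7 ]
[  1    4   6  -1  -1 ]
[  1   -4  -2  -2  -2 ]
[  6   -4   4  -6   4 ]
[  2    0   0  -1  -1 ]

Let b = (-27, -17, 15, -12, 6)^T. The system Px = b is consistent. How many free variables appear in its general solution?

0

Row reduce the augmented matrix [P | b].
R2 ← R2 + (1/6)·R1: [0, 2, 11/2, -2, 1/6, -43/2]
R3 ← R3 + (1/6)·R1: [0, -6, -5/2, -3, -5/6, 21/2]
R4 ← R4 + R1: [0, -16, 1, -12, 11, -39]
R5 ← R5 + (1/3)·R1: [0, -4, -1, -3, 4/3, -3]
R3 ← R3 + (3)·R2: [0, 0, 14, -9, -1/3, -54]
R4 ← R4 + (8)·R2: [0, 0, 45, -28, 37/3, -211]
R5 ← R5 + (2)·R2: [0, 0, 10, -7, 5/3, -46]
R4 ← R4 − (45/14)·R3: [0, 0, 0, 13/14, 563/42, -262/7]
R5 ← R5 − (5/7)·R3: [0, 0, 0, -4/7, 40/21, -52/7]
R5 ← R5 + (8/13)·R4: [0, 0, 0, 0, 132/13, -396/13]
The echelon form has 5 nonzero rows, and every pivot lies in the first 5 columns, so rank(P) = rank([P|b]) = 5.
The system is consistent.
Free variables = (unknowns) − (rank) = 5 − 5 = 0.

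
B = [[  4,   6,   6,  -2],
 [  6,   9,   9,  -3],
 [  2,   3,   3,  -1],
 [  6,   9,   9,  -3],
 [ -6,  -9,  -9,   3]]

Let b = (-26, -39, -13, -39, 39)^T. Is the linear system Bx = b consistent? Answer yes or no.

yes

Row reduce the augmented matrix [B | b].
R2 ← R2 − (3/2)·R1: [0, 0, 0, 0, 0]
R3 ← R3 − (1/2)·R1: [0, 0, 0, 0, 0]
R4 ← R4 − (3/2)·R1: [0, 0, 0, 0, 0]
R5 ← R5 + (3/2)·R1: [0, 0, 0, 0, 0]
The echelon form has 1 nonzero rows, and every pivot lies in the first 4 columns, so rank(B) = rank([B|b]) = 1.
The system is consistent.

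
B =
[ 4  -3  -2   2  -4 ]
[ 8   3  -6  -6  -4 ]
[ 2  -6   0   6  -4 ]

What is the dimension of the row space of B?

2

Row reduce to echelon form.
R2 ← R2 − (2)·R1: [0, 9, -2, -10, 4]
R3 ← R3 − (1/2)·R1: [0, -9/2, 1, 5, -2]
R3 ← R3 + (1/2)·R2: [0, 0, 0, 0, 0]
Echelon form has 2 nonzero rows, so rank(B) = 2.
The row space has dimension equal to the rank: 2.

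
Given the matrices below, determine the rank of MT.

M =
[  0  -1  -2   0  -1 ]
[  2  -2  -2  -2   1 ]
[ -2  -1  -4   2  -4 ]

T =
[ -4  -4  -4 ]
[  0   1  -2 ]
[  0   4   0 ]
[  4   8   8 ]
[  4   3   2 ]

2

First compute MT:
[[ -4, -12,   0],
 [-12, -31, -18],
 [  0,  -5,  18]]
Now row reduce the product.
R2 ← R2 − (3)·R1: [0, 5, -18]
R3 ← R3 + R2: [0, 0, 0]
2 nonzero rows, so rank(MT) = 2.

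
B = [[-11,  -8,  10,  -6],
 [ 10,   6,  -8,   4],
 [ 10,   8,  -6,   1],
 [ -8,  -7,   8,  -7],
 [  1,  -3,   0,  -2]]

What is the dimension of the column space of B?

Row reduce to echelon form.
R2 ← R2 + (10/11)·R1: [0, -14/11, 12/11, -16/11]
R3 ← R3 + (10/11)·R1: [0, 8/11, 34/11, -49/11]
R4 ← R4 − (8/11)·R1: [0, -13/11, 8/11, -29/11]
R5 ← R5 + (1/11)·R1: [0, -41/11, 10/11, -28/11]
R3 ← R3 + (4/7)·R2: [0, 0, 26/7, -37/7]
R4 ← R4 − (13/14)·R2: [0, 0, -2/7, -9/7]
R5 ← R5 − (41/14)·R2: [0, 0, -16/7, 12/7]
R4 ← R4 + (1/13)·R3: [0, 0, 0, -22/13]
R5 ← R5 + (8/13)·R3: [0, 0, 0, -20/13]
R5 ← R5 − (10/11)·R4: [0, 0, 0, 0]
Echelon form has 4 nonzero rows, so rank(B) = 4.
The column space has dimension equal to the rank: 4.

4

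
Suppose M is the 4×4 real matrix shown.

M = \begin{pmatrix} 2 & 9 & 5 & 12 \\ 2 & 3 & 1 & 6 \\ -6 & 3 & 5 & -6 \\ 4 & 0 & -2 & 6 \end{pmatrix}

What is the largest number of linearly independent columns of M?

Row reduce to echelon form.
R2 ← R2 − R1: [0, -6, -4, -6]
R3 ← R3 + (3)·R1: [0, 30, 20, 30]
R4 ← R4 − (2)·R1: [0, -18, -12, -18]
R3 ← R3 + (5)·R2: [0, 0, 0, 0]
R4 ← R4 − (3)·R2: [0, 0, 0, 0]
Echelon form has 2 nonzero rows, so rank(M) = 2.
The rank gives the maximum number of linearly independent columns: 2.

2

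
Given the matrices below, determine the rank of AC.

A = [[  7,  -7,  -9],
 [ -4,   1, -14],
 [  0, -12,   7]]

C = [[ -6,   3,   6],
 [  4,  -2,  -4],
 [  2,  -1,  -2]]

First compute AC:
[[-88,  44,  88],
 [  0,   0,   0],
 [-34,  17,  34]]
Now row reduce the product.
R3 ← R3 − (17/44)·R1: [0, 0, 0]
1 nonzero row, so rank(AC) = 1.

1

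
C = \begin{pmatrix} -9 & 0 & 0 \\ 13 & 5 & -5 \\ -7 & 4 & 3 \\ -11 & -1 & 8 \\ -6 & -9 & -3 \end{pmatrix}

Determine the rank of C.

Row reduce to echelon form.
R2 ← R2 + (13/9)·R1: [0, 5, -5]
R3 ← R3 − (7/9)·R1: [0, 4, 3]
R4 ← R4 − (11/9)·R1: [0, -1, 8]
R5 ← R5 − (2/3)·R1: [0, -9, -3]
R3 ← R3 − (4/5)·R2: [0, 0, 7]
R4 ← R4 + (1/5)·R2: [0, 0, 7]
R5 ← R5 + (9/5)·R2: [0, 0, -12]
R4 ← R4 − R3: [0, 0, 0]
R5 ← R5 + (12/7)·R3: [0, 0, 0]
Echelon form has 3 nonzero rows, so rank(C) = 3.

3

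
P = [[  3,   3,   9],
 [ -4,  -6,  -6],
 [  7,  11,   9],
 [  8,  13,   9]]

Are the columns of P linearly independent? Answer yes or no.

no

Row reduce P to echelon form.
R2 ← R2 + (4/3)·R1: [0, -2, 6]
R3 ← R3 − (7/3)·R1: [0, 4, -12]
R4 ← R4 − (8/3)·R1: [0, 5, -15]
R3 ← R3 + (2)·R2: [0, 0, 0]
R4 ← R4 + (5/2)·R2: [0, 0, 0]
2 pivots among 3 columns.
Only 2 < 3 pivot columns, so the columns are linearly dependent.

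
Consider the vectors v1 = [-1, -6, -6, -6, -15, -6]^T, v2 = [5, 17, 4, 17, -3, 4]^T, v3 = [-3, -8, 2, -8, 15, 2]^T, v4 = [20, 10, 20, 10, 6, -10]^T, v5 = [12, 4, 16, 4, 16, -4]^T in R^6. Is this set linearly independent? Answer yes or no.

Form the matrix with these vectors as rows and row reduce.
R2 ← R2 + (5)·R1: [0, -13, -26, -13, -78, -26]
R3 ← R3 − (3)·R1: [0, 10, 20, 10, 60, 20]
R4 ← R4 + (20)·R1: [0, -110, -100, -110, -294, -130]
R5 ← R5 + (12)·R1: [0, -68, -56, -68, -164, -76]
R3 ← R3 + (10/13)·R2: [0, 0, 0, 0, 0, 0]
R4 ← R4 − (110/13)·R2: [0, 0, 120, 0, 366, 90]
R5 ← R5 − (68/13)·R2: [0, 0, 80, 0, 244, 60]
Swap R3 ↔ R4
R5 ← R5 − (2/3)·R3: [0, 0, 0, 0, 0, 0]
3 nonzero rows, so the 5 vectors span a space of dimension 3.
Since 3 < 5, the vectors are linearly dependent.

no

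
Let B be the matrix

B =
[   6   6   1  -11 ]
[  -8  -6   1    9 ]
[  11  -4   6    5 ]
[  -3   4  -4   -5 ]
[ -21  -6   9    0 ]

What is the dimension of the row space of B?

3

Row reduce to echelon form.
R2 ← R2 + (4/3)·R1: [0, 2, 7/3, -17/3]
R3 ← R3 − (11/6)·R1: [0, -15, 25/6, 151/6]
R4 ← R4 + (1/2)·R1: [0, 7, -7/2, -21/2]
R5 ← R5 + (7/2)·R1: [0, 15, 25/2, -77/2]
R3 ← R3 + (15/2)·R2: [0, 0, 65/3, -52/3]
R4 ← R4 − (7/2)·R2: [0, 0, -35/3, 28/3]
R5 ← R5 − (15/2)·R2: [0, 0, -5, 4]
R4 ← R4 + (7/13)·R3: [0, 0, 0, 0]
R5 ← R5 + (3/13)·R3: [0, 0, 0, 0]
Echelon form has 3 nonzero rows, so rank(B) = 3.
The row space has dimension equal to the rank: 3.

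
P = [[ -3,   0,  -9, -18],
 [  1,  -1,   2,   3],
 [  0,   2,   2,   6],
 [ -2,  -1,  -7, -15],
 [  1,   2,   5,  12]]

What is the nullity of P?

Row reduce to echelon form.
R2 ← R2 + (1/3)·R1: [0, -1, -1, -3]
R4 ← R4 − (2/3)·R1: [0, -1, -1, -3]
R5 ← R5 + (1/3)·R1: [0, 2, 2, 6]
R3 ← R3 + (2)·R2: [0, 0, 0, 0]
R4 ← R4 − R2: [0, 0, 0, 0]
R5 ← R5 + (2)·R2: [0, 0, 0, 0]
2 nonzero rows, so rank(P) = 2.
P has 4 columns; by rank–nullity, nullity = 4 − 2 = 2.

2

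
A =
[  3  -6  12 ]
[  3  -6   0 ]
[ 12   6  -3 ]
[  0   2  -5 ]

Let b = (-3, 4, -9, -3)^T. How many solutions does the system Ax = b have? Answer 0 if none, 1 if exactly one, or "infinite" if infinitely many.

Row reduce the augmented matrix [A | b].
R2 ← R2 − R1: [0, 0, -12, 7]
R3 ← R3 − (4)·R1: [0, 30, -51, 3]
Swap R2 ↔ R3
R4 ← R4 − (1/15)·R2: [0, 0, -8/5, -16/5]
R4 ← R4 − (2/15)·R3: [0, 0, 0, -62/15]
The echelon form has 4 nonzero rows; the last pivot sits in the augmented column, so rank(A) = 3 but rank([A|b]) = 4.
Since the ranks differ, the system is inconsistent.
It has no solutions.

0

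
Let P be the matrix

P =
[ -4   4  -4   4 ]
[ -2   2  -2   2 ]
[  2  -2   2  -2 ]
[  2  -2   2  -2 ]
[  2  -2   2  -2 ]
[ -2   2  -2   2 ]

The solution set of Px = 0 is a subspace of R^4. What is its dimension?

Row reduce to echelon form.
R2 ← R2 − (1/2)·R1: [0, 0, 0, 0]
R3 ← R3 + (1/2)·R1: [0, 0, 0, 0]
R4 ← R4 + (1/2)·R1: [0, 0, 0, 0]
R5 ← R5 + (1/2)·R1: [0, 0, 0, 0]
R6 ← R6 − (1/2)·R1: [0, 0, 0, 0]
1 nonzero row, so rank(P) = 1.
P has 4 columns; by rank–nullity, nullity = 4 − 1 = 3.

3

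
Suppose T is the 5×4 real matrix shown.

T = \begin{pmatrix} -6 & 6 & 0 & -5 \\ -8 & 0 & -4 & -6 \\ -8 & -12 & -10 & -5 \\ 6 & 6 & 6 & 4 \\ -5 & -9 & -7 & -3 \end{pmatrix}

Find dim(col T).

Row reduce to echelon form.
R2 ← R2 − (4/3)·R1: [0, -8, -4, 2/3]
R3 ← R3 − (4/3)·R1: [0, -20, -10, 5/3]
R4 ← R4 + R1: [0, 12, 6, -1]
R5 ← R5 − (5/6)·R1: [0, -14, -7, 7/6]
R3 ← R3 − (5/2)·R2: [0, 0, 0, 0]
R4 ← R4 + (3/2)·R2: [0, 0, 0, 0]
R5 ← R5 − (7/4)·R2: [0, 0, 0, 0]
Echelon form has 2 nonzero rows, so rank(T) = 2.
The column space has dimension equal to the rank: 2.

2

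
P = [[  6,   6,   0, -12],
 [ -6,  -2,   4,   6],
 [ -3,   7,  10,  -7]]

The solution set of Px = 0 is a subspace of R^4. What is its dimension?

Row reduce to echelon form.
R2 ← R2 + R1: [0, 4, 4, -6]
R3 ← R3 + (1/2)·R1: [0, 10, 10, -13]
R3 ← R3 − (5/2)·R2: [0, 0, 0, 2]
3 nonzero rows, so rank(P) = 3.
P has 4 columns; by rank–nullity, nullity = 4 − 3 = 1.

1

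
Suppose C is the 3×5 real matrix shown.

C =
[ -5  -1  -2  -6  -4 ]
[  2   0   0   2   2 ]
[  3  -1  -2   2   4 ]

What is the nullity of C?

3

Row reduce to echelon form.
R2 ← R2 + (2/5)·R1: [0, -2/5, -4/5, -2/5, 2/5]
R3 ← R3 + (3/5)·R1: [0, -8/5, -16/5, -8/5, 8/5]
R3 ← R3 − (4)·R2: [0, 0, 0, 0, 0]
2 nonzero rows, so rank(C) = 2.
C has 5 columns; by rank–nullity, nullity = 5 − 2 = 3.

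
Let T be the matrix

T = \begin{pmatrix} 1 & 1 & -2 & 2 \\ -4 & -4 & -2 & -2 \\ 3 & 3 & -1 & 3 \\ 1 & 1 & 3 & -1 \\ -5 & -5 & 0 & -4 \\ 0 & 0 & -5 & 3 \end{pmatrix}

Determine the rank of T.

2

Row reduce to echelon form.
R2 ← R2 + (4)·R1: [0, 0, -10, 6]
R3 ← R3 − (3)·R1: [0, 0, 5, -3]
R4 ← R4 − R1: [0, 0, 5, -3]
R5 ← R5 + (5)·R1: [0, 0, -10, 6]
R3 ← R3 + (1/2)·R2: [0, 0, 0, 0]
R4 ← R4 + (1/2)·R2: [0, 0, 0, 0]
R5 ← R5 − R2: [0, 0, 0, 0]
R6 ← R6 − (1/2)·R2: [0, 0, 0, 0]
Echelon form has 2 nonzero rows, so rank(T) = 2.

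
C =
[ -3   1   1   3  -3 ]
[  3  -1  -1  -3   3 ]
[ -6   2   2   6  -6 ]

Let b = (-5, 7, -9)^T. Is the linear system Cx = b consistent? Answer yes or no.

Row reduce the augmented matrix [C | b].
R2 ← R2 + R1: [0, 0, 0, 0, 0, 2]
R3 ← R3 − (2)·R1: [0, 0, 0, 0, 0, 1]
R3 ← R3 − (1/2)·R2: [0, 0, 0, 0, 0, 0]
The echelon form has 2 nonzero rows; the last pivot sits in the augmented column, so rank(C) = 1 but rank([C|b]) = 2.
Since the ranks differ, the system is inconsistent.

no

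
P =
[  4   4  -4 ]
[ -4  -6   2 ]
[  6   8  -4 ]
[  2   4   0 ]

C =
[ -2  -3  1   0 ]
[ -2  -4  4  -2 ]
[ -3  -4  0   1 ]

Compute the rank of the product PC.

First compute PC:
[[ -4, -12,  20, -12],
 [ 14,  28, -28,  14],
 [-16, -34,  38, -20],
 [-12, -22,  18,  -8]]
Now row reduce the product.
R2 ← R2 + (7/2)·R1: [0, -14, 42, -28]
R3 ← R3 − (4)·R1: [0, 14, -42, 28]
R4 ← R4 − (3)·R1: [0, 14, -42, 28]
R3 ← R3 + R2: [0, 0, 0, 0]
R4 ← R4 + R2: [0, 0, 0, 0]
2 nonzero rows, so rank(PC) = 2.

2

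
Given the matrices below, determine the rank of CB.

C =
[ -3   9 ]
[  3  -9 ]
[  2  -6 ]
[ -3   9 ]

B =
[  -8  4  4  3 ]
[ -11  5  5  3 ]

First compute CB:
[[-75,  33,  33,  18],
 [ 75, -33, -33, -18],
 [ 50, -22, -22, -12],
 [-75,  33,  33,  18]]
Now row reduce the product.
R2 ← R2 + R1: [0, 0, 0, 0]
R3 ← R3 + (2/3)·R1: [0, 0, 0, 0]
R4 ← R4 − R1: [0, 0, 0, 0]
1 nonzero row, so rank(CB) = 1.

1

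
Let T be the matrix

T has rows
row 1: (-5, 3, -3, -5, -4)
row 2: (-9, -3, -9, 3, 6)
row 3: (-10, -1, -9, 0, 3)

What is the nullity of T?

3

Row reduce to echelon form.
R2 ← R2 − (9/5)·R1: [0, -42/5, -18/5, 12, 66/5]
R3 ← R3 − (2)·R1: [0, -7, -3, 10, 11]
R3 ← R3 − (5/6)·R2: [0, 0, 0, 0, 0]
2 nonzero rows, so rank(T) = 2.
T has 5 columns; by rank–nullity, nullity = 5 − 2 = 3.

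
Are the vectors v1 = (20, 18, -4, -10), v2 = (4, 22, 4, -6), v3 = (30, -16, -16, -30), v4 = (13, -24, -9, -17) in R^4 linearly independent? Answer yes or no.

Form the matrix with these vectors as rows and row reduce.
R2 ← R2 − (1/5)·R1: [0, 92/5, 24/5, -4]
R3 ← R3 − (3/2)·R1: [0, -43, -10, -15]
R4 ← R4 − (13/20)·R1: [0, -357/10, -32/5, -21/2]
R3 ← R3 + (215/92)·R2: [0, 0, 28/23, -560/23]
R4 ← R4 + (357/184)·R2: [0, 0, 67/23, -420/23]
R4 ← R4 − (67/28)·R3: [0, 0, 0, 40]
4 nonzero rows, so the 4 vectors span a space of dimension 4.
Since 4 = 4, the vectors are linearly independent.

yes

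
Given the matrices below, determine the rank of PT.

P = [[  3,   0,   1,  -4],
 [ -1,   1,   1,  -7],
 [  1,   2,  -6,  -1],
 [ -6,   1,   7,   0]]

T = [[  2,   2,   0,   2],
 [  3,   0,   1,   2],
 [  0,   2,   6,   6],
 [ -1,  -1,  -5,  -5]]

First compute PT:
[[ 10,  12,  26,  32],
 [  8,   7,  42,  41],
 [  9,  -9, -29, -25],
 [ -9,   2,  43,  32]]
Now row reduce the product.
R2 ← R2 − (4/5)·R1: [0, -13/5, 106/5, 77/5]
R3 ← R3 − (9/10)·R1: [0, -99/5, -262/5, -269/5]
R4 ← R4 + (9/10)·R1: [0, 64/5, 332/5, 304/5]
R3 ← R3 − (99/13)·R2: [0, 0, -2780/13, -2224/13]
R4 ← R4 + (64/13)·R2: [0, 0, 2220/13, 1776/13]
R4 ← R4 + (111/139)·R3: [0, 0, 0, 0]
3 nonzero rows, so rank(PT) = 3.

3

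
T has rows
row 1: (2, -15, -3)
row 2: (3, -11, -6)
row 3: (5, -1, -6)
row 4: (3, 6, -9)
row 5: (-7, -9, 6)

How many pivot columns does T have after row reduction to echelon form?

Row reduce to echelon form.
R2 ← R2 − (3/2)·R1: [0, 23/2, -3/2]
R3 ← R3 − (5/2)·R1: [0, 73/2, 3/2]
R4 ← R4 − (3/2)·R1: [0, 57/2, -9/2]
R5 ← R5 + (7/2)·R1: [0, -123/2, -9/2]
R3 ← R3 − (73/23)·R2: [0, 0, 144/23]
R4 ← R4 − (57/23)·R2: [0, 0, -18/23]
R5 ← R5 + (123/23)·R2: [0, 0, -288/23]
R4 ← R4 + (1/8)·R3: [0, 0, 0]
R5 ← R5 + (2)·R3: [0, 0, 0]
Echelon form has 3 nonzero rows, so rank(T) = 3.
Each nonzero row contributes one pivot column: 3 pivot columns.

3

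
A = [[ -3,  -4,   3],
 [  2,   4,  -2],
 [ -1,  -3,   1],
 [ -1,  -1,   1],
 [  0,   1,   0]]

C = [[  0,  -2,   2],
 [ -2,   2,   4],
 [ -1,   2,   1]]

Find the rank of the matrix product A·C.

First compute AC:
[[  5,   4, -19],
 [ -6,   0,  18],
 [  5,  -2, -13],
 [  1,   2,  -5],
 [ -2,   2,   4]]
Now row reduce the product.
R2 ← R2 + (6/5)·R1: [0, 24/5, -24/5]
R3 ← R3 − R1: [0, -6, 6]
R4 ← R4 − (1/5)·R1: [0, 6/5, -6/5]
R5 ← R5 + (2/5)·R1: [0, 18/5, -18/5]
R3 ← R3 + (5/4)·R2: [0, 0, 0]
R4 ← R4 − (1/4)·R2: [0, 0, 0]
R5 ← R5 − (3/4)·R2: [0, 0, 0]
2 nonzero rows, so rank(AC) = 2.

2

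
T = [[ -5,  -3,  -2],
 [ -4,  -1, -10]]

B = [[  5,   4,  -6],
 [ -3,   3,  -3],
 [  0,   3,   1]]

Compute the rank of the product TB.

2

First compute TB:
[[-16, -35,  37],
 [-17, -49,  17]]
Now row reduce the product.
R2 ← R2 − (17/16)·R1: [0, -189/16, -357/16]
2 nonzero rows, so rank(TB) = 2.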